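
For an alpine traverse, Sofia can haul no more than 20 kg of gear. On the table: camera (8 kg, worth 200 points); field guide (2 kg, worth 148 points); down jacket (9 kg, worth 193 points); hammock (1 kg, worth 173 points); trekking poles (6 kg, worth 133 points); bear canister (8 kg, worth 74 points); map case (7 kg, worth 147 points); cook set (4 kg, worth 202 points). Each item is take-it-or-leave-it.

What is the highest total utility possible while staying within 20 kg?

Greedy by ratio would take camera + field guide + hammock + cook set: 15 kg used, total 723.
The 8 kg tied up in camera is better spent on trekking poles + map case — total rises to 803 (20 kg).

803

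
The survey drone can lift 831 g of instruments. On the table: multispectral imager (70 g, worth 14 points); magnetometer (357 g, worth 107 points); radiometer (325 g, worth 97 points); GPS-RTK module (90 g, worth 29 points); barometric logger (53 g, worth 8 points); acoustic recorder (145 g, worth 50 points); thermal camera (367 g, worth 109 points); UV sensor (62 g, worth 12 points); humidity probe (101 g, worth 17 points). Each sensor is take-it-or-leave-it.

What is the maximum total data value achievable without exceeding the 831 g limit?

254

Density check — acoustic recorder 0.34, GPS-RTK module 0.32, magnetometer 0.30, radiometer 0.30 are the best per g.
The ratio heuristic lands on multispectral imager + magnetometer + GPS-RTK module + acoustic recorder + UV sensor + humidity probe (229) but leaves 6 g idle.
Reworking the packing: magnetometer + radiometer + acoustic recorder uses 827 g and improves the total to 254.
The spare 4 g is too small for any remaining sensor, and no exchange beats 254.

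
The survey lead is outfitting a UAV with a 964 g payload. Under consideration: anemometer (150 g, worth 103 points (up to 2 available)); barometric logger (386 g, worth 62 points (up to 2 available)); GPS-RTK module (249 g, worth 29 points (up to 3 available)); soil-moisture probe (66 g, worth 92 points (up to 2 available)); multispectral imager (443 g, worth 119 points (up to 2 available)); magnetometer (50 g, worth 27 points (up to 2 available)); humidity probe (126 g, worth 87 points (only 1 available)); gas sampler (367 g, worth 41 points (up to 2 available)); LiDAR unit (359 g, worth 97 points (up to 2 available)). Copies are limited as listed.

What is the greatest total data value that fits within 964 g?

Filling by ratio: 2×anemometer + GPS-RTK module + 2×soil-moisture probe + 2×magnetometer + humidity probe for 560, with 57 g left unused.
Dropping GPS-RTK module and 2×magnetometer frees 349 g; slotting in LiDAR unit (359 g) lifts the total to 574 at 917 g.
The spare 47 g is too small for any remaining sensor, and no exchange beats 574.

574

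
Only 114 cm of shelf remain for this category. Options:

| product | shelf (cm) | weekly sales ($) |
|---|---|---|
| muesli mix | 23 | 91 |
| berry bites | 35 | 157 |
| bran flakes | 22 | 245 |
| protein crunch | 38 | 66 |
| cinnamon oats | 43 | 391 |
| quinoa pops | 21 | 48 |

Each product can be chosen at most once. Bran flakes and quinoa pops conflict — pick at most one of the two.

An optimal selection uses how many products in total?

3

Best achievable weekly sales is 793.
One optimal bundle: berry bites + bran flakes + cinnamon oats (100 cm).
Every optimal selection uses 3 products.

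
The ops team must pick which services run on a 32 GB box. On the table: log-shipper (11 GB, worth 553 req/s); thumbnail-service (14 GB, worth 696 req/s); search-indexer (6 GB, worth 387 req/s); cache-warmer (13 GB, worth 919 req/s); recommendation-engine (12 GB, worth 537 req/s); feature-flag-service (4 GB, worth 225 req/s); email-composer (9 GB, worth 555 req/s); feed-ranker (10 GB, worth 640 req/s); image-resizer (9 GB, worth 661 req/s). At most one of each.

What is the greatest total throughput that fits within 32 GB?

Ranking by ratio (throughput/GB): image-resizer 73.44, cache-warmer 70.69, search-indexer 64.50.
Taking the top-ratio services first gives search-indexer + cache-warmer + feature-flag-service + image-resizer for 2192 (32 GB).
The 10 GB tied up in search-indexer and feature-flag-service is better spent on feed-ranker — total rises to 2220 (32 GB).
No other feasible combination exceeds 2220.

2220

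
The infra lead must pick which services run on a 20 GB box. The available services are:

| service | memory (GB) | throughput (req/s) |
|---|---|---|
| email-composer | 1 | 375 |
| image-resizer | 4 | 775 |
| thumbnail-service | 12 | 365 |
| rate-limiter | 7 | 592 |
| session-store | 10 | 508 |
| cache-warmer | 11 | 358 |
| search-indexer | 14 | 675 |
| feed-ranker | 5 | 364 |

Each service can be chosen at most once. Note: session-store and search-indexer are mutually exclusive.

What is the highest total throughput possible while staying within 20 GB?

Density check — email-composer 375.00, image-resizer 193.75, rate-limiter 84.57 are the best per GB.
Taking email-composer + image-resizer + rate-limiter + feed-ranker: 17 GB used, 2106 in throughput.
Runner-up email-composer + image-resizer + session-store + feed-ranker tops out at 2022.

2106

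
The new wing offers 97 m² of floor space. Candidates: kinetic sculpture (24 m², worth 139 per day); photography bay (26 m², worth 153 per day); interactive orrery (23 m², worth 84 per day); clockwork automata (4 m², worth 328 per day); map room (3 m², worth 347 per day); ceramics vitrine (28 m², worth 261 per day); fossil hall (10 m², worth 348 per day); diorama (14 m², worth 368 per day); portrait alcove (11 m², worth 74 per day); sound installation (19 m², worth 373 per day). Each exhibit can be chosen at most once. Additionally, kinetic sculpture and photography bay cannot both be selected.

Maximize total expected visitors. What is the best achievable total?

2099

Best packing: clockwork automata + map room + ceramics vitrine + fossil hall + diorama + portrait alcove + sound installation — 89 m², 2099 total.
Every other selection either busts 97 m² or breaks a pairing rule or fails to beat 2099.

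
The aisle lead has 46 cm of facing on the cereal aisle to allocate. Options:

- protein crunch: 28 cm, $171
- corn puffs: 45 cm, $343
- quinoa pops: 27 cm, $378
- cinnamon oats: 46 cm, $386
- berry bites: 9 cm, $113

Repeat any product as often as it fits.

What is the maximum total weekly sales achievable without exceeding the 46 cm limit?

604

By weekly sales per cm: quinoa pops 14.00, berry bites 12.56, cinnamon oats 8.39, corn puffs 7.62 lead.
The ratio ordering already packs tightly: quinoa pops + 2×berry bites, 45 cm, 604.
That's the maximum — no swap from here does better than 604.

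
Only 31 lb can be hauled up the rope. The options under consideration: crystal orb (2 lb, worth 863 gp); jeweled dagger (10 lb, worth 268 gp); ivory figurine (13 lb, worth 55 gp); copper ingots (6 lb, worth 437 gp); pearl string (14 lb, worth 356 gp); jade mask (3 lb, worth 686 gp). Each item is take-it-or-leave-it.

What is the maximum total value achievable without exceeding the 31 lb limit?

2342

Filling by ratio: crystal orb + jeweled dagger + copper ingots + jade mask for 2254, with 10 lb left unused.
Dropping jeweled dagger frees 10 lb; slotting in pearl string (14 lb) lifts the total to 2342 at 25 lb.
Next best is crystal orb + jeweled dagger + copper ingots + jade mask at 2254 (21 lb) — short by 88.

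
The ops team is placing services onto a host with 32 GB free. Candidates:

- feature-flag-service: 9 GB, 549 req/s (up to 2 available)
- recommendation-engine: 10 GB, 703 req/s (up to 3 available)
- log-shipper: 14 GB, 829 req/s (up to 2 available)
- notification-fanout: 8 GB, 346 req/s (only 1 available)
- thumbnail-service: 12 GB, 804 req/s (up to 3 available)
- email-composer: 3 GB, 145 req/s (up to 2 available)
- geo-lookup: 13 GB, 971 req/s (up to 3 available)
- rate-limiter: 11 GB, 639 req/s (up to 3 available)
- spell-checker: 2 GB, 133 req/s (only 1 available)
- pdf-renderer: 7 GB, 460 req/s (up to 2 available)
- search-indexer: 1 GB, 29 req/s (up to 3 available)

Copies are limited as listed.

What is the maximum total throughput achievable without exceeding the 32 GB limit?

Taking the top-ratio services first gives email-composer + 2×geo-lookup + spell-checker + search-indexer for 2249 (32 GB).
But recommendation-engine + geo-lookup + spell-checker + pdf-renderer fits in 32 GB and reaches 2267.
No other feasible combination exceeds 2267.

2267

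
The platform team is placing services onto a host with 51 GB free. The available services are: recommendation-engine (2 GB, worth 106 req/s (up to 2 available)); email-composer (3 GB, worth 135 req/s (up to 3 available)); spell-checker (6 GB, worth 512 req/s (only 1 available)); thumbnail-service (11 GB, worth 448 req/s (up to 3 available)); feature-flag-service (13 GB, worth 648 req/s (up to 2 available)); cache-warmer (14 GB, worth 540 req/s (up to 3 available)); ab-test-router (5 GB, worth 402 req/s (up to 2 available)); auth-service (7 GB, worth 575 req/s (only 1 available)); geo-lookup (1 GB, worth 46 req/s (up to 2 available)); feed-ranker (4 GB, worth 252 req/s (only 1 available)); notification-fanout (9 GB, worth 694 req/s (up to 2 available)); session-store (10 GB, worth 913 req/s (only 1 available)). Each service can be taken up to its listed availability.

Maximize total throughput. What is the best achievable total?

The ratio ordering already packs tightly: spell-checker + 2×ab-test-router + auth-service + 2×notification-fanout + session-store, 51 GB, 4192.
That's the maximum — no swap from here does better than 4192.

4192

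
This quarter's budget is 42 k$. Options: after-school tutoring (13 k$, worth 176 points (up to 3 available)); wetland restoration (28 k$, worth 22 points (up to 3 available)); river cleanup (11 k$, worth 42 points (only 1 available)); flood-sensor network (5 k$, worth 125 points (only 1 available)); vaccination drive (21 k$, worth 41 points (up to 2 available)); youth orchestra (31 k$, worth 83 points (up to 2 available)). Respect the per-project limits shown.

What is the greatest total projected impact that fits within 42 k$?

528

A density-first pass picks 2×after-school tutoring + river cleanup + flood-sensor network — 519 at 42 k$.
The 16 k$ tied up in river cleanup and flood-sensor network is better spent on after-school tutoring — total rises to 528 (39 k$).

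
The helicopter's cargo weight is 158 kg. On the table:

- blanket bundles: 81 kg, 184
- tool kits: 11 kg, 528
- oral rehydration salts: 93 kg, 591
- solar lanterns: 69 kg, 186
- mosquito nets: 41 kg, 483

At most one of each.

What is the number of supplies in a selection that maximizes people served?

3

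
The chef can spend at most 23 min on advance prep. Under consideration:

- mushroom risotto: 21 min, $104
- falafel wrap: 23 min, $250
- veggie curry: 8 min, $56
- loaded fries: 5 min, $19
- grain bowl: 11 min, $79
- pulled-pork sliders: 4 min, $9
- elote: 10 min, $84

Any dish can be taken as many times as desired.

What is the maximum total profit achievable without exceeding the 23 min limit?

250

Taking falafel wrap: 23 min used, 250 in profit.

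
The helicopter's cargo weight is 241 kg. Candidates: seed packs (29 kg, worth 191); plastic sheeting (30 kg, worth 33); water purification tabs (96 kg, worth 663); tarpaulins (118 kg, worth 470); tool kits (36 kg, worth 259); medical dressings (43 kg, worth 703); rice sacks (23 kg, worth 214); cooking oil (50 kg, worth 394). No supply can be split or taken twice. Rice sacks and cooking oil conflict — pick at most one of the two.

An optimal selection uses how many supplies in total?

Best achievable people served is 2030.
seed packs + water purification tabs + tool kits + medical dressings + rice sacks hits 2030 at 227 kg.
All optima have 5 supplies.

5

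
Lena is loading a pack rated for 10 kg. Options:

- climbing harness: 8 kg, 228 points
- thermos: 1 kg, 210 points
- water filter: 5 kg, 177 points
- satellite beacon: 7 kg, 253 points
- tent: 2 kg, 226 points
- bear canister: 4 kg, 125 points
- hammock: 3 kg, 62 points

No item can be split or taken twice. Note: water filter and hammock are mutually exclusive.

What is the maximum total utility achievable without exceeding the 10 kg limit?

689

The ratio ordering already packs tightly: thermos + satellite beacon + tent, 10 kg, 689.
An exhaustive check of the 128 subsets confirms 689.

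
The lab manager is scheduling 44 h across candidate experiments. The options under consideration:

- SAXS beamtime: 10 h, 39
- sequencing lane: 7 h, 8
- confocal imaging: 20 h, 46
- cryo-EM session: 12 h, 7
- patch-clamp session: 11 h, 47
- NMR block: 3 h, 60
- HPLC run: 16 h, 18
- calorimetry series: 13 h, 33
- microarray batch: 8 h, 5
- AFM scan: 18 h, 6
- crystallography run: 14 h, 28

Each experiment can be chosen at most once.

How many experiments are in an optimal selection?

4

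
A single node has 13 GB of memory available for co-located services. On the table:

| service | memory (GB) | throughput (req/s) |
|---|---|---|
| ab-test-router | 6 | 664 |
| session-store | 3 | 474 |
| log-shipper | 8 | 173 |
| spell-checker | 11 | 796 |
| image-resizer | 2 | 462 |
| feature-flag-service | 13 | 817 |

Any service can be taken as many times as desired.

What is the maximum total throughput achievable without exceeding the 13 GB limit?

2784

Greedy by ratio would take 6×image-resizer: 12 GB used, total 2772.
Replace image-resizer with session-store: the trade gains 12 net, giving 2784 at 13 GB.
Nothing else within 13 GB beats 2784.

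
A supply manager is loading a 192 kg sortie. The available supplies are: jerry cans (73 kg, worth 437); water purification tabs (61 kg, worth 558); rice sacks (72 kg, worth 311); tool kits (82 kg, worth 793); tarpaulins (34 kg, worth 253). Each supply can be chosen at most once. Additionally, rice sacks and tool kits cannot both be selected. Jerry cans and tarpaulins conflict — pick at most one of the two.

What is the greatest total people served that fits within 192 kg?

Water purification tabs + tool kits + tarpaulins uses 177 of the 192 kg and totals 1604.
An exhaustive check of the 32 subsets confirms 1604.

1604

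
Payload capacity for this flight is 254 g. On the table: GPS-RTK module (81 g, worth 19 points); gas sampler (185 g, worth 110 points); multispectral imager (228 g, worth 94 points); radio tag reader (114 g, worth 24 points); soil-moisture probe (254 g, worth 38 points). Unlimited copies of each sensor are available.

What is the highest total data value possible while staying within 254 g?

110

Taking gas sampler: 185 g used, 110 in data value.
That's the maximum — no swap from here does better than 110.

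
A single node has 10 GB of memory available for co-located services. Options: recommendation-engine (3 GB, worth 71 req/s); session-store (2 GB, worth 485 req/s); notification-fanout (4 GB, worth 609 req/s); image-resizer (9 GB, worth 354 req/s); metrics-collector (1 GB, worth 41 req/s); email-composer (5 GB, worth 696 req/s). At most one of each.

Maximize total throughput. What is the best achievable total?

Taking the top-ratio services first gives recommendation-engine + session-store + notification-fanout + metrics-collector for 1206 (10 GB).
Dropping recommendation-engine and session-store frees 5 GB; slotting in email-composer (5 GB) lifts the total to 1346 at 10 GB.

1346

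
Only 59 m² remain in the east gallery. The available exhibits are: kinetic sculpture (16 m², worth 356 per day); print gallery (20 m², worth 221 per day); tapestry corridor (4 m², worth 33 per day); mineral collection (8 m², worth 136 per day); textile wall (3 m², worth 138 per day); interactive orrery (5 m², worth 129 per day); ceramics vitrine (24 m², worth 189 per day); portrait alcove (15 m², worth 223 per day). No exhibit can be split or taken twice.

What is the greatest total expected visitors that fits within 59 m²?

Greedy by ratio would take kinetic sculpture + tapestry corridor + mineral collection + textile wall + interactive orrery + portrait alcove: 51 m² used, total 1015.
Replace tapestry corridor and mineral collection with print gallery: the trade gains 52 net, giving 1067 at 59 m².
Next best is kinetic sculpture + tapestry corridor + mineral collection + textile wall + interactive orrery + portrait alcove at 1015 (51 m²) — short by 52.

1067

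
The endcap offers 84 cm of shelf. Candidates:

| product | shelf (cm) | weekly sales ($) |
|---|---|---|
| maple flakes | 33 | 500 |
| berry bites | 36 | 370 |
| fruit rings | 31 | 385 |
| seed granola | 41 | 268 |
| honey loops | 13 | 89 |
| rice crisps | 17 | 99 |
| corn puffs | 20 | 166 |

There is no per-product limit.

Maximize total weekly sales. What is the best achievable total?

By weekly sales per cm: maple flakes 15.15, fruit rings 12.42, berry bites 10.28 lead.
Filling by ratio: 2×maple flakes + honey loops for 1089, with 5 cm left unused.
The 13 cm tied up in honey loops is better spent on rice crisps — total rises to 1099 (83 cm).
No other feasible combination exceeds 1099.

1099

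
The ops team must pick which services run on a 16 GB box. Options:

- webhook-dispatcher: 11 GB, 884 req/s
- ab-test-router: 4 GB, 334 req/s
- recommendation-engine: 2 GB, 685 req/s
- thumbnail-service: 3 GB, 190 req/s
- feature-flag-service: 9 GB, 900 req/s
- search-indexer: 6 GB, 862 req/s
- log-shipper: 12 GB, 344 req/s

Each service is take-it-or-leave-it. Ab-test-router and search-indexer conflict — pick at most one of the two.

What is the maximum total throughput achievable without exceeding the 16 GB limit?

Density check — recommendation-engine 342.50, search-indexer 143.67, feature-flag-service 100.00 are the best per GB.
Taking ab-test-router + recommendation-engine + feature-flag-service: 15 GB used, 1919 in throughput.
That's the maximum — no feasible swap from here does better than 1919.

1919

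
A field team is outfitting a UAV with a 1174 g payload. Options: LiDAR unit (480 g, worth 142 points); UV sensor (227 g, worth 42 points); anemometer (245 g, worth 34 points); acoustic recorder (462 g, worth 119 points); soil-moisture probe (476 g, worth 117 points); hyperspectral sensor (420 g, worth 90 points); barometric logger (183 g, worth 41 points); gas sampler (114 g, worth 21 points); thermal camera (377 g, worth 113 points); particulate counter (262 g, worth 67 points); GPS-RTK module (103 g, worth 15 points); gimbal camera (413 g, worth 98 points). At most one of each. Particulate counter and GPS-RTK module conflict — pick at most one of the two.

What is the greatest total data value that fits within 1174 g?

322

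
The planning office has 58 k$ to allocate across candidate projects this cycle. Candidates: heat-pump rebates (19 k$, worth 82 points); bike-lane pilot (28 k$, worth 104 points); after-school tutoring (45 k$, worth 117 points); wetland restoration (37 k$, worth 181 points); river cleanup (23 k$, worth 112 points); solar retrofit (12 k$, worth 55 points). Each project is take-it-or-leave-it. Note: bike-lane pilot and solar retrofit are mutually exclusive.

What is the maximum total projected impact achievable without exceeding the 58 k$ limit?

By projected impact per k$: wetland restoration 4.89, river cleanup 4.87, solar retrofit 4.58, heat-pump rebates 4.32 lead.
Filling by ratio: wetland restoration + solar retrofit for 236, with 9 k$ left unused.
Replace solar retrofit with heat-pump rebates: the trade gains 27 net, giving 263 at 56 k$.
The spare 2 k$ is too small for any remaining project, and no feasible exchange beats 263.

263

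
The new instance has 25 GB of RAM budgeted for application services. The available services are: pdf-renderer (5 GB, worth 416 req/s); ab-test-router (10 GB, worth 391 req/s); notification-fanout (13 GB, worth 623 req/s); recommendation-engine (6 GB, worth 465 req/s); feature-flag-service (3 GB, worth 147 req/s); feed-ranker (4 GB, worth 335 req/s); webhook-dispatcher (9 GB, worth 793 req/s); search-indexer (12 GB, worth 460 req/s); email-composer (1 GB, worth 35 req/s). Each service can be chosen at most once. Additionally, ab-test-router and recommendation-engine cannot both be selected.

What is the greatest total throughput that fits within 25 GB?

Best packing: pdf-renderer + recommendation-engine + feed-ranker + webhook-dispatcher + email-composer — 25 GB, 2044 total.

2044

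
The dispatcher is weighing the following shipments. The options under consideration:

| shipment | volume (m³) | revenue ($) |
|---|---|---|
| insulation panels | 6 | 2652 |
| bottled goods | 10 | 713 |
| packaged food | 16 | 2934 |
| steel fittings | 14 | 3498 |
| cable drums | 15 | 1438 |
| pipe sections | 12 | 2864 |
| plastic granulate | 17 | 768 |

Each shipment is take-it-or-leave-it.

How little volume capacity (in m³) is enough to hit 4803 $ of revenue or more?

Minimise m³ subject to total revenue ≥ 4803.
insulation panels + pipe sections: 5516 revenue at 18 m³.
Below 18 m³ the best achievable stays under 4803.

18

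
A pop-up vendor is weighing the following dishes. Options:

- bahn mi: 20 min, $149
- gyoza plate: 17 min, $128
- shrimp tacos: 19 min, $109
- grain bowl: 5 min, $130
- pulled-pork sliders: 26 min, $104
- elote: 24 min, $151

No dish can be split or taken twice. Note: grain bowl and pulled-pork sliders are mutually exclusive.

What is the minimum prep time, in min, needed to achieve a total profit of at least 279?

25

Need the lightest bundle worth ≥ 279.
bahn mi + grain bowl reaches 279 using 25 min.
Any bundle with less than 25 min falls short of 279.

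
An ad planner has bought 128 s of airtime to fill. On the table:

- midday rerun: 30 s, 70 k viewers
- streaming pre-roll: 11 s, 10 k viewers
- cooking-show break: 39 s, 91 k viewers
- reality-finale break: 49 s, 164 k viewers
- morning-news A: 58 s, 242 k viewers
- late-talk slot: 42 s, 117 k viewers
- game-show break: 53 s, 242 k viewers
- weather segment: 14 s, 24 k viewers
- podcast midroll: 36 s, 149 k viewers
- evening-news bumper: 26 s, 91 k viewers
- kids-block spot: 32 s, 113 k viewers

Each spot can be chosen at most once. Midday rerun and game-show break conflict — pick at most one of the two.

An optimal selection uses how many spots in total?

Best achievable expected reach is 508.
morning-news A + game-show break + weather segment hits 508 at 125 s.
All optima have 3 spots.

3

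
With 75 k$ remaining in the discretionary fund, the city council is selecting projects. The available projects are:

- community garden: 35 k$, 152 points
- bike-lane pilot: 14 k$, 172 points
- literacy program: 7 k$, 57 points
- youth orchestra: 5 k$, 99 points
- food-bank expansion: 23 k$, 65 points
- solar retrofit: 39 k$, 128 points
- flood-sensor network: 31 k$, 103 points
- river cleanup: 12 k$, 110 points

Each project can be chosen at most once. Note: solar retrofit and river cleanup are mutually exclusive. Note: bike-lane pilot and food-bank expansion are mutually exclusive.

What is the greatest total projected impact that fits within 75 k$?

Ranking by ratio (projected impact/k$): youth orchestra 19.80, bike-lane pilot 12.29, river cleanup 9.17.
The ratio ordering already packs tightly: community garden + bike-lane pilot + literacy program + youth orchestra + river cleanup, 73 k$, 590.
That's the maximum — no feasible swap from here does better than 590.

590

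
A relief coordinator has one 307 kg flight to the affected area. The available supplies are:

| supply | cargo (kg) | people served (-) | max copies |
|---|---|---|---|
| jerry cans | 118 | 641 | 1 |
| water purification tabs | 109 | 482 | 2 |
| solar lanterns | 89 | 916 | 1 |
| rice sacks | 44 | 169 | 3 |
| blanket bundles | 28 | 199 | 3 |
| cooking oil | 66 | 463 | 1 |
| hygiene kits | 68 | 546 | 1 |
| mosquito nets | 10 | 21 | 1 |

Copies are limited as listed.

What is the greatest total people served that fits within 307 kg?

2522

By people served per kg: solar lanterns 10.29, hygiene kits 8.03, blanket bundles 7.11, cooking oil 7.02 lead.
Best packing: solar lanterns + 3×blanket bundles + cooking oil + hygiene kits — 307 kg, 2522 total.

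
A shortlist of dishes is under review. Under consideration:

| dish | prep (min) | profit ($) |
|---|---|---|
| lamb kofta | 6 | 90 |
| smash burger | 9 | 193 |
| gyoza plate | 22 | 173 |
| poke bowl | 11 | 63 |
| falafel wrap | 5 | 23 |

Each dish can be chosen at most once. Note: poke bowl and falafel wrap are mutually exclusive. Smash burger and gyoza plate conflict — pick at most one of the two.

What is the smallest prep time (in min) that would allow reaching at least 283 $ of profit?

15

Look for the lowest-prep combination reaching 283.
Taking lamb kofta + smash burger gives 283 (≥ 283) for 15 min.
Below 15 min the best achievable stays under 283.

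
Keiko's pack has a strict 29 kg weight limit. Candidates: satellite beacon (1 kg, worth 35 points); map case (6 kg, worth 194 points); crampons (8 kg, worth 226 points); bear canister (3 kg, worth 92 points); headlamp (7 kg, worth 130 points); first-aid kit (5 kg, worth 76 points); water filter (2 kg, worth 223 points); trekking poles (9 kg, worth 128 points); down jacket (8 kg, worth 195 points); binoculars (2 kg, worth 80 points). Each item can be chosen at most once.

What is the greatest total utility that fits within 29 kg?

Ranking by ratio (utility/kg): water filter 111.50, binoculars 40.00, satellite beacon 35.00.
Taking the top-ratio items first gives satellite beacon + map case + crampons + bear canister + headlamp + water filter + binoculars for 980 (29 kg).
Dropping satellite beacon and headlamp frees 8 kg; slotting in down jacket (8 kg) lifts the total to 1010 at 29 kg.

1010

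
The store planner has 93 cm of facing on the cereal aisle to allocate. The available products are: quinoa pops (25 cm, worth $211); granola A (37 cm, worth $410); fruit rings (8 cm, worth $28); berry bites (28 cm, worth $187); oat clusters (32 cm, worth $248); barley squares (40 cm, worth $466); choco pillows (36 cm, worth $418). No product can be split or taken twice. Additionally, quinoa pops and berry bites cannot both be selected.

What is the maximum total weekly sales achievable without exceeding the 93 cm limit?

Ranking by ratio (weekly sales/cm): barley squares 11.65, choco pillows 11.61, granola A 11.08, quinoa pops 8.44.
The ratio ordering already packs tightly: fruit rings + barley squares + choco pillows, 84 cm, 912.

912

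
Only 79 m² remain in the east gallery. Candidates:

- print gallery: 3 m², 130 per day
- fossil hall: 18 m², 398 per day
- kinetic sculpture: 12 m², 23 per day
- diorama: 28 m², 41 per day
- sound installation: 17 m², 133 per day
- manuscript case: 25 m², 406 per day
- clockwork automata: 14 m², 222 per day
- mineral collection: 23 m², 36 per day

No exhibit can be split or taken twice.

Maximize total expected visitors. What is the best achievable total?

1289

Print gallery + fossil hall + sound installation + manuscript case + clockwork automata uses 77 of the 79 m² and totals 1289.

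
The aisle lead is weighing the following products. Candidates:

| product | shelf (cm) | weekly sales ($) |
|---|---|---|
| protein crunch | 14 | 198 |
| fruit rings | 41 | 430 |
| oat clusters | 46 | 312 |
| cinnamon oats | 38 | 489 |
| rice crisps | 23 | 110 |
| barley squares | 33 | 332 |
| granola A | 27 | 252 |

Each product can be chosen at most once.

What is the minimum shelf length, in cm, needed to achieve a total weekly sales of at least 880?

79

Look for the lowest-shelf combination reaching 880.
fruit rings + cinnamon oats reaches 919 using 79 cm.
No combination under 79 cm hits 880.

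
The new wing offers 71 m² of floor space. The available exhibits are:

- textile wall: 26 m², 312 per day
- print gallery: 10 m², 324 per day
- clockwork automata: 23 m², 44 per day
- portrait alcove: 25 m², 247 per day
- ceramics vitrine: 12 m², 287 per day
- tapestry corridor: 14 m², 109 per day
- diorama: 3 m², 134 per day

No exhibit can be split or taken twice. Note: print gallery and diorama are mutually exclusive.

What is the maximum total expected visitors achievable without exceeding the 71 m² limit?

Ranking by ratio (expected visitors/m²): diorama 44.67, print gallery 32.40, ceramics vitrine 23.92.
Textile wall + print gallery + ceramics vitrine + tapestry corridor uses 62 of the 71 m² and totals 1032.
That's the maximum — no feasible swap from here does better than 1032.

1032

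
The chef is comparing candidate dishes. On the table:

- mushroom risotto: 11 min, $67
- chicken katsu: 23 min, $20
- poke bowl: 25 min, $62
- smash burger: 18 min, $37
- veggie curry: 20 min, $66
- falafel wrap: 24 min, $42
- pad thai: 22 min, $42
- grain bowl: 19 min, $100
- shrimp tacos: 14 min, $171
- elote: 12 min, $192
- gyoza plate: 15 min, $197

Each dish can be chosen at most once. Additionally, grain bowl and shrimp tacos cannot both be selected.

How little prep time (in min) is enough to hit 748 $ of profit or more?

97

Minimise min subject to total profit ≥ 748.
mushroom risotto + poke bowl + veggie curry + shrimp tacos + elote + gyoza plate: 755 profit at 97 min.
Below 97 min the best achievable stays under 748.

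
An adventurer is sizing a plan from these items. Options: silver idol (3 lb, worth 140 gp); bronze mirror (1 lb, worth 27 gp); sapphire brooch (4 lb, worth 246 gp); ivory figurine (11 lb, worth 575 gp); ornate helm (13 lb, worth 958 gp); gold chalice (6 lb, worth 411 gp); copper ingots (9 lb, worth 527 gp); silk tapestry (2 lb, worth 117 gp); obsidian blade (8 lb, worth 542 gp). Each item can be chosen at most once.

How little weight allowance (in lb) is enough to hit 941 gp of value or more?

Minimise lb subject to total value ≥ 941.
ornate helm reaches 958 using 13 lb.
Any bundle with less than 13 lb falls short of 941.

13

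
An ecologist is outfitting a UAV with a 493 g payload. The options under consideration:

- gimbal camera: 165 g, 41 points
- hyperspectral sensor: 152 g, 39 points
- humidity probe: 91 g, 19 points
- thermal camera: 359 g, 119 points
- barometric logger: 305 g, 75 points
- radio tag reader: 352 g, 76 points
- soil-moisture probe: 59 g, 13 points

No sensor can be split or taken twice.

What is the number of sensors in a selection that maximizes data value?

Best achievable data value is 138.
One optimal bundle: humidity probe + thermal camera (450 g).
Any selection reaching 138 contains exactly 2 sensors.

2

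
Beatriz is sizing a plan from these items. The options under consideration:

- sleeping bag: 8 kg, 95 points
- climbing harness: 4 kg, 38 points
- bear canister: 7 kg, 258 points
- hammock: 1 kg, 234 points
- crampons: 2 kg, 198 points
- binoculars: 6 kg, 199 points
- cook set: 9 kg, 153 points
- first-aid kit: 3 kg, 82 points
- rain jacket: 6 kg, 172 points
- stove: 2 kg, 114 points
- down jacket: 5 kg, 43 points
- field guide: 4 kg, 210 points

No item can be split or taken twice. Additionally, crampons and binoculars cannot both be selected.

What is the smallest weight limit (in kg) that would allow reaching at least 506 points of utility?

5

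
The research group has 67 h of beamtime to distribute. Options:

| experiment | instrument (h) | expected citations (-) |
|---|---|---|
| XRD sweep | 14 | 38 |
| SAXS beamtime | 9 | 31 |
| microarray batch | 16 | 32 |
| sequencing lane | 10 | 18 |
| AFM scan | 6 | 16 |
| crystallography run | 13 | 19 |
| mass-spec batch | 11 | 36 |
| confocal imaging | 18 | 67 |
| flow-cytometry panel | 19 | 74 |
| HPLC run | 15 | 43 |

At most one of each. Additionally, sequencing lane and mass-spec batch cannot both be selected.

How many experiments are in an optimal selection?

The maximum expected citations within 67 h is 231.
SAXS beamtime + AFM scan + confocal imaging + flow-cytometry panel + HPLC run hits 231 at 67 h.
Any selection reaching 231 contains exactly 5 experiments.

5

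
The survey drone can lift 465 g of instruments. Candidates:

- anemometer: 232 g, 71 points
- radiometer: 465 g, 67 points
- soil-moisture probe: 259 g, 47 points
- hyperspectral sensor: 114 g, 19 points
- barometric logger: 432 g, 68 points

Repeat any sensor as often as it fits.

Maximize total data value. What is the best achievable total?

By data value per g: anemometer 0.31, soil-moisture probe 0.18, hyperspectral sensor 0.17, barometric logger 0.16 lead.
Best packing: 2×anemometer — 464 g, 142 total.

142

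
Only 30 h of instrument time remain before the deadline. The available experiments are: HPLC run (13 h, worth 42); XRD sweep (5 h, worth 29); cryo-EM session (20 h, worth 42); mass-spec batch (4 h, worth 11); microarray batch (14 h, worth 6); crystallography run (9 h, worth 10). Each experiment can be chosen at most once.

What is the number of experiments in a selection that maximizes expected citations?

Best achievable expected citations is 82.
For example HPLC run + XRD sweep + mass-spec batch achieves it, using 22 h.
All optima have 3 experiments.

3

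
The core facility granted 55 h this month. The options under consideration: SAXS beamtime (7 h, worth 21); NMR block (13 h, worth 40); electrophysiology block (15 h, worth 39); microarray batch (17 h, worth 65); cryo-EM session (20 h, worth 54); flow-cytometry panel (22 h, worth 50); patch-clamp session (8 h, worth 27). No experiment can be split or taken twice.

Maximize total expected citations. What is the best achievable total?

171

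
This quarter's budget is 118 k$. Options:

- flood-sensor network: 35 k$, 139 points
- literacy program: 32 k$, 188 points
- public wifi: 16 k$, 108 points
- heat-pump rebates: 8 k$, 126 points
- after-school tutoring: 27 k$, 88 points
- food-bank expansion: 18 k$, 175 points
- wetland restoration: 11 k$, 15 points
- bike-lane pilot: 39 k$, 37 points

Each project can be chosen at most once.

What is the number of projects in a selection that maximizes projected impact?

5

Best achievable projected impact is 736.
One optimal bundle: flood-sensor network + literacy program + public wifi + heat-pump rebates + food-bank expansion (109 k$).
Any selection reaching 736 contains exactly 5 projects.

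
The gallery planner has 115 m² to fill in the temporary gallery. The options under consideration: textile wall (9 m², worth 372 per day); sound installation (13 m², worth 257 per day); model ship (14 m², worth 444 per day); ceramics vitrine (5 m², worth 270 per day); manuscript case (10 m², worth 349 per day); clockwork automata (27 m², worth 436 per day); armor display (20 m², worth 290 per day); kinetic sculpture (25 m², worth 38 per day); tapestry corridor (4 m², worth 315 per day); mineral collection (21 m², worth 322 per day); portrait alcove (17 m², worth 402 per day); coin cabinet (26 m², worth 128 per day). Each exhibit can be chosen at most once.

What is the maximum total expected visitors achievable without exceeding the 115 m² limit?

3021

Greedy by ratio would take textile wall + sound installation + model ship + ceramics vitrine + manuscript case + clockwork automata + tapestry corridor + portrait alcove: 99 m² used, total 2845.
The 27 m² tied up in clockwork automata is better spent on armor display + mineral collection — total rises to 3021 (113 m²).
Next best is textile wall + model ship + ceramics vitrine + manuscript case + clockwork automata + tapestry corridor + mineral collection + portrait alcove at 2910 (107 m²) — short by 111.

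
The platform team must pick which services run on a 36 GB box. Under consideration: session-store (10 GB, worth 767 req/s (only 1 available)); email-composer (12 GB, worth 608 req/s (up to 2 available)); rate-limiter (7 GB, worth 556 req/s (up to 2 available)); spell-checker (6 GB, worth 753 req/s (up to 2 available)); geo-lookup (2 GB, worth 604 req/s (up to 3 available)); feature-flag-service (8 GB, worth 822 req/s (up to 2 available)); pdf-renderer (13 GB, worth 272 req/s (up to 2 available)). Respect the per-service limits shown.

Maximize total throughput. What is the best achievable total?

By throughput per GB: geo-lookup 302.00, spell-checker 125.50, feature-flag-service 102.75, rate-limiter 79.43 lead.
Best packing: 2×spell-checker + 3×geo-lookup + 2×feature-flag-service — 34 GB, 4962 total.
Every other selection either busts 36 GB or exceeds an availability limit or fails to beat 4962.

4962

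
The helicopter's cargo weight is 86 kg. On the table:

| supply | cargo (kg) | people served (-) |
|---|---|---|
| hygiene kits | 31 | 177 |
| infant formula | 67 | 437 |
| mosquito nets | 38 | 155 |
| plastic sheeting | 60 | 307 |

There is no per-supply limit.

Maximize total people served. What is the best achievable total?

By people served per kg: infant formula 6.52, hygiene kits 5.71, plastic sheeting 5.12 lead.
Taking infant formula: 67 kg used, 437 in people served.

437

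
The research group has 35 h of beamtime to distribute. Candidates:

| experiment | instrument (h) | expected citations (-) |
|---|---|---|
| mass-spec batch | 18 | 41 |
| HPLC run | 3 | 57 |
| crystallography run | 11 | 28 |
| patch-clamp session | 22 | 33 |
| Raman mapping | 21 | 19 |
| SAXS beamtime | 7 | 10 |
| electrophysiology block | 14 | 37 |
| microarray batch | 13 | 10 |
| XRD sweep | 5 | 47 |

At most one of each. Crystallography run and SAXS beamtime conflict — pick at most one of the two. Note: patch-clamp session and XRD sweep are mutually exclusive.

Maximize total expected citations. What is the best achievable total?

169

The ratio ordering already packs tightly: HPLC run + crystallography run + electrophysiology block + XRD sweep, 33 h, 169.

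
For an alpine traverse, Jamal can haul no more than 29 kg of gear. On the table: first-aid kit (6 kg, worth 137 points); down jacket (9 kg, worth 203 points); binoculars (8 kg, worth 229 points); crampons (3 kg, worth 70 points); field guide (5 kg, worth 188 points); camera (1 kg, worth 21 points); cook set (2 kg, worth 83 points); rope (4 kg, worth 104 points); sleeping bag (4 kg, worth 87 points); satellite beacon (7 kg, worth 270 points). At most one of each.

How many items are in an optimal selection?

6

Optimal total is 944.
One optimal bundle: binoculars + crampons + field guide + cook set + rope + satellite beacon (29 kg).
Any selection reaching 944 contains exactly 6 items.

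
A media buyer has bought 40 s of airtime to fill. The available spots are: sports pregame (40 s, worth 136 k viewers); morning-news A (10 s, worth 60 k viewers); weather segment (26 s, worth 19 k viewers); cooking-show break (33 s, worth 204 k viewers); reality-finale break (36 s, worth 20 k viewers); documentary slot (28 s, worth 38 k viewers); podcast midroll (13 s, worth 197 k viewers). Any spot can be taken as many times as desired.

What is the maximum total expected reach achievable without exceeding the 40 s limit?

3×podcast midroll uses 39 of the 40 s and totals 591.
The spare 1 s is too small for any remaining spot, and no exchange beats 591.

591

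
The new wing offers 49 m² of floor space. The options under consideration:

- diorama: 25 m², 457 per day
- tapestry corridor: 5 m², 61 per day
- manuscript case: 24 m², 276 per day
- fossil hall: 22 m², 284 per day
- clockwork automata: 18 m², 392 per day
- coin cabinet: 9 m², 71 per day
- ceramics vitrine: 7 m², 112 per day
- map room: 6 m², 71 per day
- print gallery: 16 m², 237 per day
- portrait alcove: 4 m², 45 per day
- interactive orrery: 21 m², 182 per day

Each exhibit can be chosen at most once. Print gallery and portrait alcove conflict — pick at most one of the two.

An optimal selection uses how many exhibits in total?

The maximum expected visitors within 49 m² is 920.
diorama + clockwork automata + map room hits 920 at 49 m².
All optima have 3 exhibits.

3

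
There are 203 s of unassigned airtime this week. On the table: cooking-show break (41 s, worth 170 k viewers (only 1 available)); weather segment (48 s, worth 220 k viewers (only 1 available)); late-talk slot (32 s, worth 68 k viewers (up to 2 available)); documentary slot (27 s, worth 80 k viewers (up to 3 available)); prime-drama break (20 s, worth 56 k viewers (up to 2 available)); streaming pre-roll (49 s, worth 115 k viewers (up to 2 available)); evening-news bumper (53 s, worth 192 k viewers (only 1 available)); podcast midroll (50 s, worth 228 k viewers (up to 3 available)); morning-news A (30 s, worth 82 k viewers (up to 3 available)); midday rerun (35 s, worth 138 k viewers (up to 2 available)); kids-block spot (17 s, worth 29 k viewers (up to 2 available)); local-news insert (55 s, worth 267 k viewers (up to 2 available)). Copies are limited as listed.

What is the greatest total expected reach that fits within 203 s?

Density check — local-news insert 4.85, weather segment 4.58, podcast midroll 4.56 are the best per s.
Filling by ratio: cooking-show break + weather segment + 2×local-news insert for 924, with 4 s left unused.
Replace cooking-show break and local-news insert with 2×podcast midroll: the trade gains 19 net, giving 943 at 203 s.
Every other selection either busts 203 s or exceeds an availability limit or fails to beat 943.

943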